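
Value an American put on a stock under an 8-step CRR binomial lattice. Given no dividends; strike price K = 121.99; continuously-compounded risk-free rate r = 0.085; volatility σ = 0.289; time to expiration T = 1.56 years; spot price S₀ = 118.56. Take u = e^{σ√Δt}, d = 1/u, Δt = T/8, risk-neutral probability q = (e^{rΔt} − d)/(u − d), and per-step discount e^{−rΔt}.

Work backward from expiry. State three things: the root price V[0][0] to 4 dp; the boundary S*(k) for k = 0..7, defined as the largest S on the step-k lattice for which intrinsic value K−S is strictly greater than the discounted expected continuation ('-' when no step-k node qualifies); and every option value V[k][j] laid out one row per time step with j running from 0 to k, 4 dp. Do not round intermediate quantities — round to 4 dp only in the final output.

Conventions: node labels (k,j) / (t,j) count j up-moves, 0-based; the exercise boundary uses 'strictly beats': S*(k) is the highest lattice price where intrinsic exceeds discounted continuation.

price = 13.1458
boundary = - - 91.8522 80.8473 91.8522 80.8473 91.8522 104.3552
tree:
13.1458
20.2197 7.3706
30.1378 12.1787 3.3963
41.1427 19.5171 6.1420 1.1012
50.8291 30.1378 10.8396 2.2258 0.1521
59.3550 41.1427 18.5090 4.4715 0.3314 0.0000
66.8594 50.8291 30.1378 8.9183 0.7223 0.0000 0.0000
73.4646 59.3550 41.1427 17.6348 1.5740 0.0000 0.0000 0.0000
79.2785 66.8594 50.8291 30.1378 3.4300 0.0000 0.0000 0.0000 0.0000

params: Δt=0.19500 u=1.13612 d=0.88019 q=0.53344 e^(-rΔt)=0.98356
t_8 payoffs: 79.2785 66.8594 50.8291 30.1378 3.4300 0.0000 0.0000 0.0000 0.0000
t_7: node(7,0) S=48.5254 payoff=73.4646 vs cont=71.4593 → 73.4646 [stop]  node(7,1) S=62.6350 payoff=59.3550 vs cont=57.3497 → 59.3550 [stop]  node(7,2) S=80.8473 payoff=41.1427 vs cont=39.1374 → 41.1427 [stop]  node(7,3) S=104.3552 payoff=17.6348 vs cont=15.6295 → 17.6348 [stop]  node(7,4) S=134.6984 payoff=0.0000 vs cont=1.5740 → 1.5740 [wait]  node(7,5) S=173.8645 payoff=0.0000 vs cont=0.0000 → 0.0000 [wait]  node(7,6) S=224.4188 payoff=0.0000 vs cont=0.0000 → 0.0000 [wait]  node(7,7) S=289.6727 payoff=0.0000 vs cont=0.0000 → 0.0000 [wait]  ⇒ S*(7)=104.3552
t_6: node(6,0) S=55.1306 payoff=66.8594 vs cont=64.8540 → 66.8594 [stop]  node(6,1) S=71.1609 payoff=50.8291 vs cont=48.8238 → 50.8291 [stop]  node(6,2) S=91.8522 payoff=30.1378 vs cont=28.1324 → 30.1378 [stop]  node(6,3) S=118.5600 payoff=3.4300 vs cont=8.9183 → 8.9183 [wait]  node(6,4) S=153.0335 payoff=0.0000 vs cont=0.7223 → 0.7223 [wait]  node(6,5) S=197.5309 payoff=0.0000 vs cont=0.0000 → 0.0000 [wait]  node(6,6) S=254.9667 payoff=0.0000 vs cont=0.0000 → 0.0000 [wait]  ⇒ S*(6)=91.8522
t_5: node(5,0) S=62.6350 payoff=59.3550 vs cont=57.3497 → 59.3550 [stop]  node(5,1) S=80.8473 payoff=41.1427 vs cont=39.1374 → 41.1427 [stop]  node(5,2) S=104.3552 payoff=17.6348 vs cont=18.5090 → 18.5090 [wait]  node(5,3) S=134.6984 payoff=0.0000 vs cont=4.4715 → 4.4715 [wait]  node(5,4) S=173.8645 payoff=0.0000 vs cont=0.3314 → 0.3314 [wait]  node(5,5) S=224.4188 payoff=0.0000 vs cont=0.0000 → 0.0000 [wait]  ⇒ S*(5)=80.8473
t_4: node(4,0) S=71.1609 payoff=50.8291 vs cont=48.8238 → 50.8291 [stop]  node(4,1) S=91.8522 payoff=30.1378 vs cont=28.5911 → 30.1378 [stop]  node(4,2) S=118.5600 payoff=3.4300 vs cont=10.8396 → 10.8396 [wait]  node(4,3) S=153.0335 payoff=0.0000 vs cont=2.2258 → 2.2258 [wait]  node(4,4) S=197.5309 payoff=0.0000 vs cont=0.1521 → 0.1521 [wait]  ⇒ S*(4)=91.8522
t_3: node(3,0) S=80.8473 payoff=41.1427 vs cont=39.1374 → 41.1427 [stop]  node(3,1) S=104.3552 payoff=17.6348 vs cont=19.5171 → 19.5171 [wait]  node(3,2) S=134.6984 payoff=0.0000 vs cont=6.1420 → 6.1420 [wait]  node(3,3) S=173.8645 payoff=0.0000 vs cont=1.1012 → 1.1012 [wait]  ⇒ S*(3)=80.8473
t_2: node(2,0) S=91.8522 payoff=30.1378 vs cont=29.1200 → 30.1378 [stop]  node(2,1) S=118.5600 payoff=3.4300 vs cont=12.1787 → 12.1787 [wait]  node(2,2) S=153.0335 payoff=0.0000 vs cont=3.3963 → 3.3963 [wait]  ⇒ S*(2)=91.8522
t_1: node(1,0) S=104.3552 payoff=17.6348 vs cont=20.2197 → 20.2197 [wait]  node(1,1) S=134.6984 payoff=0.0000 vs cont=7.3706 → 7.3706 [wait]  ⇒ S*(1)=-
t_0: node(0,0) S=118.5600 payoff=3.4300 vs cont=13.1458 → 13.1458 [wait]  ⇒ S*(0)=-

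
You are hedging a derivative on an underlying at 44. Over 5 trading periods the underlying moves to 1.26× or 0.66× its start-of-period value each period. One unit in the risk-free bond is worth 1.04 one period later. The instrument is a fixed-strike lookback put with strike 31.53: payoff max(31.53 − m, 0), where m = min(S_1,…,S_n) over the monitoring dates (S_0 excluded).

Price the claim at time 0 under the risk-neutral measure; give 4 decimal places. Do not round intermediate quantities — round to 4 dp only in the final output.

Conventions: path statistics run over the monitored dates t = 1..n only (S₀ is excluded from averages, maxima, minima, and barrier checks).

price = 4.4326

Risk-neutral up-probability p* = (R−d)/(u−d) = (1.04−0.66)/(1.26−0.66) = 0.6333; the claim prices as the p*-weighted sum of path payoffs discounted by R^5.
Enumerate all 2^5 = 32 price paths (U = up ×1.26, D = down ×0.66); each path with k up-moves has probability p*^k·(1−p*)^(5−k).
DDDDD: m=5.5103, payoff=26.0197, prob=0.006628
UDDDD: m=10.5196, payoff=21.0104, prob=0.011448
DUDDD: m=10.5196, payoff=21.0104, prob=0.011448
UUDDD: m=20.0829, payoff=11.4471, prob=0.019773
DDUDD: m=10.5196, payoff=21.0104, prob=0.011448
UDUDD: m=20.0829, payoff=11.4471, prob=0.019773
DUUDD: m=20.0829, payoff=11.4471, prob=0.019773
UUUDD: m=38.3400, payoff=0.0000, prob=0.034154
DDDUD: m=10.5196, payoff=21.0104, prob=0.011448
UDDUD: m=20.0829, payoff=11.4471, prob=0.019773
DUDUD: m=20.0829, payoff=11.4471, prob=0.019773
UUDUD: m=38.3400, payoff=0.0000, prob=0.034154
DDUUD: m=19.1664, payoff=12.3636, prob=0.019773
UDUUD: m=36.5904, payoff=0.0000, prob=0.034154
DUUUD: m=29.0400, payoff=2.4900, prob=0.034154
UUUUD: m=55.4400, payoff=0.0000, prob=0.058993
DDDDU: m=8.3489, payoff=23.1811, prob=0.011448
UDDDU: m=15.9388, payoff=15.5912, prob=0.019773
DUDDU: m=15.9388, payoff=15.5912, prob=0.019773
UUDDU: m=30.4286, payoff=1.1014, prob=0.034154
DDUDU: m=15.9388, payoff=15.5912, prob=0.019773
UDUDU: m=30.4286, payoff=1.1014, prob=0.034154
DUUDU: m=29.0400, payoff=2.4900, prob=0.034154
UUUDU: m=55.4400, payoff=0.0000, prob=0.058993
DDDUU: m=12.6498, payoff=18.8802, prob=0.019773
UDDUU: m=24.1497, payoff=7.3803, prob=0.034154
DUDUU: m=24.1497, payoff=7.3803, prob=0.034154
UUDUU: m=46.1039, payoff=0.0000, prob=0.058993
DDUUU: m=19.1664, payoff=12.3636, prob=0.034154
UDUUU: m=36.5904, payoff=0.0000, prob=0.058993
DUUUU: m=29.0400, payoff=2.4900, prob=0.058993
UUUUU: m=55.4400, payoff=0.0000, prob=0.101897
Price = Σ prob·payoff / R^5 = 5.392915 / 1.216653 = 4.4326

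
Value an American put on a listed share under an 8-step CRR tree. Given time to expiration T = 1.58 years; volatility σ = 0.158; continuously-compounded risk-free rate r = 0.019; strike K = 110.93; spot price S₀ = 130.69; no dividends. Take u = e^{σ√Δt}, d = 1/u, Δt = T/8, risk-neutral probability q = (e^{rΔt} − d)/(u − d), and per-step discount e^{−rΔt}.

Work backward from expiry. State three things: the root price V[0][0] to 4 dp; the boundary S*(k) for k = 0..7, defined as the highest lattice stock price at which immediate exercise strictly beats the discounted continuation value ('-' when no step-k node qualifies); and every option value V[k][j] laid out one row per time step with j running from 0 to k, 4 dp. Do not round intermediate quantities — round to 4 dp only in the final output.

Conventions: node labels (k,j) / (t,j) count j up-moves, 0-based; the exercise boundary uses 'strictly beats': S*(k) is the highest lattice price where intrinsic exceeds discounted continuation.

params: Δt=0.19750 u=1.07274 d=0.93219 q=0.50920 e^(-rΔt)=0.99625
t_8 payoffs: 36.4080 25.1721 12.2422 0.0000 0.0000 0.0000 0.0000 0.0000 0.0000
t_7: node(7,0) S=79.9428 payoff=30.9872 vs cont=30.5717 → 30.9872 [stop]  node(7,1) S=91.9959 payoff=18.9341 vs cont=18.5186 → 18.9341 [stop]  node(7,2) S=105.8664 payoff=5.0636 vs cont=5.9860 → 5.9860 [wait]  node(7,3) S=121.8281 payoff=0.0000 vs cont=0.0000 → 0.0000 [wait]  node(7,4) S=140.1965 payoff=0.0000 vs cont=0.0000 → 0.0000 [wait]  node(7,5) S=161.3343 payoff=0.0000 vs cont=0.0000 → 0.0000 [wait]  node(7,6) S=185.6590 payoff=0.0000 vs cont=0.0000 → 0.0000 [wait]  node(7,7) S=213.6513 payoff=0.0000 vs cont=0.0000 → 0.0000 [wait]  ⇒ S*(7)=91.9959
t_6: node(6,0) S=85.7579 payoff=25.1721 vs cont=24.7567 → 25.1721 [stop]  node(6,1) S=98.6878 payoff=12.2422 vs cont=12.2946 → 12.2946 [wait]  node(6,2) S=113.5672 payoff=0.0000 vs cont=2.9269 → 2.9269 [wait]  node(6,3) S=130.6900 payoff=0.0000 vs cont=0.0000 → 0.0000 [wait]  node(6,4) S=150.3945 payoff=0.0000 vs cont=0.0000 → 0.0000 [wait]  node(6,5) S=173.0698 payoff=0.0000 vs cont=0.0000 → 0.0000 [wait]  node(6,6) S=199.1640 payoff=0.0000 vs cont=0.0000 → 0.0000 [wait]  ⇒ S*(6)=85.7579
t_5: node(5,0) S=91.9959 payoff=18.9341 vs cont=18.5452 → 18.9341 [stop]  node(5,1) S=105.8664 payoff=5.0636 vs cont=7.4964 → 7.4964 [wait]  node(5,2) S=121.8281 payoff=0.0000 vs cont=1.4311 → 1.4311 [wait]  node(5,3) S=140.1965 payoff=0.0000 vs cont=0.0000 → 0.0000 [wait]  node(5,4) S=161.3343 payoff=0.0000 vs cont=0.0000 → 0.0000 [wait]  node(5,5) S=185.6590 payoff=0.0000 vs cont=0.0000 → 0.0000 [wait]  ⇒ S*(5)=91.9959
t_4: node(4,0) S=98.6878 payoff=12.2422 vs cont=13.0609 → 13.0609 [wait]  node(4,1) S=113.5672 payoff=0.0000 vs cont=4.3914 → 4.3914 [wait]  node(4,2) S=130.6900 payoff=0.0000 vs cont=0.6998 → 0.6998 [wait]  node(4,3) S=150.3945 payoff=0.0000 vs cont=0.0000 → 0.0000 [wait]  node(4,4) S=173.0698 payoff=0.0000 vs cont=0.0000 → 0.0000 [wait]  ⇒ S*(4)=-
t_3: node(3,0) S=105.8664 payoff=5.0636 vs cont=8.6140 → 8.6140 [wait]  node(3,1) S=121.8281 payoff=0.0000 vs cont=2.5022 → 2.5022 [wait]  node(3,2) S=140.1965 payoff=0.0000 vs cont=0.3422 → 0.3422 [wait]  node(3,3) S=161.3343 payoff=0.0000 vs cont=0.0000 → 0.0000 [wait]  ⇒ S*(3)=-
t_2: node(2,0) S=113.5672 payoff=0.0000 vs cont=5.4813 → 5.4813 [wait]  node(2,1) S=130.6900 payoff=0.0000 vs cont=1.3971 → 1.3971 [wait]  node(2,2) S=150.3945 payoff=0.0000 vs cont=0.1673 → 0.1673 [wait]  ⇒ S*(2)=-
t_1: node(1,0) S=121.8281 payoff=0.0000 vs cont=3.3888 → 3.3888 [wait]  node(1,1) S=140.1965 payoff=0.0000 vs cont=0.7680 → 0.7680 [wait]  ⇒ S*(1)=-
t_0: node(0,0) S=130.6900 payoff=0.0000 vs cont=2.0466 → 2.0466 [wait]  ⇒ S*(0)=-

price = 2.0466
boundary = - - - - - 91.9959 85.7579 91.9959
tree:
2.0466
3.3888 0.7680
5.4813 1.3971 0.1673
8.6140 2.5022 0.3422 0.0000
13.0609 4.3914 0.6998 0.0000 0.0000
18.9341 7.4964 1.4311 0.0000 0.0000 0.0000
25.1721 12.2946 2.9269 0.0000 0.0000 0.0000 0.0000
30.9872 18.9341 5.9860 0.0000 0.0000 0.0000 0.0000 0.0000
36.4080 25.1721 12.2422 0.0000 0.0000 0.0000 0.0000 0.0000 0.0000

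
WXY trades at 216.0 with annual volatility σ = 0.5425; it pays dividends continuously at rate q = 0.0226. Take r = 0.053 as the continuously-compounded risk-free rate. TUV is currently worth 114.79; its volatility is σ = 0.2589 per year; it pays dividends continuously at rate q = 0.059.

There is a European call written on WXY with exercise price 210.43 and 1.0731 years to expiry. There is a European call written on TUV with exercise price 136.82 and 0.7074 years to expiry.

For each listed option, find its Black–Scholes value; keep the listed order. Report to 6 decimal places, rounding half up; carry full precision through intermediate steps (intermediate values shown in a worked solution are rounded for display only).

[WXY call K=210.43]
σ√T = 0.5425·√1.0731 = 0.561979
d₁ = (ln(S/K) + (r−q+σ²/2)T) / (σ√T) = (ln(216.0/210.43) + (0.053−0.0226+0.5425²/2)·1.0731) / 0.561979 = (0.026125 + 0.190532) / 0.561979 = 0.385526
d₂ = d₁ − σ√T = 0.385526 − 0.561979 = -0.176452
e^{−rT} = 0.944713
e^{−qT} = 0.976040
N(d₁) = 0.650076,  N(d₂) = 0.429969
price = S·e^{−qT}·N(d₁) − K·e^{−rT}·N(d₂) = 137.052048 − 85.476144 = 51.575904
[TUV call K=136.82]
σ√T = 0.2589·√0.7074 = 0.217753
d₁ = (ln(S/K) + (r−q+σ²/2)T) / (σ√T) = (ln(114.79/136.82) + (0.053−0.059+0.2589²/2)·0.7074) / 0.217753 = (-0.175562 + 0.019464) / 0.217753 = -0.716857
d₂ = d₁ − σ√T = -0.716857 − 0.217753 = -0.934611
e^{−rT} = 0.963202
e^{−qT} = 0.959122
N(d₁) = 0.236731,  N(d₂) = 0.174995
price = S·e^{−qT}·N(d₁) − K·e^{−rT}·N(d₂) = 26.063536 − 23.061703 = 3.001833

price(WXY call K=210.43) = 51.575904
price(TUV call K=136.82) = 3.001833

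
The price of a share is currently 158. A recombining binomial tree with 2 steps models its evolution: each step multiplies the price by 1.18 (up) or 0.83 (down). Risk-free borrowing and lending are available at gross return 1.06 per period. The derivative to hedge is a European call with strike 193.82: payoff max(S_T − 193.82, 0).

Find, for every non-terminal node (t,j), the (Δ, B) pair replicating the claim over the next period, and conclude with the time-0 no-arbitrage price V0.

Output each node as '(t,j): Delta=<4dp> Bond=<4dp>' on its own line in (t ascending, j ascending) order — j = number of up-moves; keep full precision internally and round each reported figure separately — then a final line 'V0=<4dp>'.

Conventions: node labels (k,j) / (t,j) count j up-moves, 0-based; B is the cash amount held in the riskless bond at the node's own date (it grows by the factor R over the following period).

Risk-neutral probability p* = (R−d)/(u−d) = (1.06−0.83)/(1.18−0.83) = 0.6571.
Expiry values: V(2,0)=0.0000, V(2,1)=0.0000, V(2,2)=26.1792
(1,0): S=131.1400. Δ = (V_up−V_dn)/(S_up−S_dn) = (0.0000−0.0000)/(154.7452−108.8462) = 0.0000. V = [p*·0.0000 + (1−p*)·0.0000]/1.06 = 0.0000. B = V − Δ·S = 0.0000.
(1,1): S=186.4400. Δ = (V_up−V_dn)/(S_up−S_dn) = (26.1792−0.0000)/(219.9992−154.7452) = 0.4012. V = [p*·26.1792 + (1−p*)·0.0000]/1.06 = 16.2297. B = V − Δ·S = -58.5680.
(0,0): S=158.0000. Δ = (V_up−V_dn)/(S_up−S_dn) = (16.2297−0.0000)/(186.4400−131.1400) = 0.2935. V = [p*·16.2297 + (1−p*)·0.0000]/1.06 = 10.0615. B = V − Δ·S = -36.3090.
Verification: the root portfolio costs Δ(0,0)·S0 + B(0,0) = 10.0615, matching V0.

(0,0): Delta=0.2935 Bond=-36.3090
(1,0): Delta=0.0000 Bond=0.0000
(1,1): Delta=0.4012 Bond=-58.5680
V0=10.0615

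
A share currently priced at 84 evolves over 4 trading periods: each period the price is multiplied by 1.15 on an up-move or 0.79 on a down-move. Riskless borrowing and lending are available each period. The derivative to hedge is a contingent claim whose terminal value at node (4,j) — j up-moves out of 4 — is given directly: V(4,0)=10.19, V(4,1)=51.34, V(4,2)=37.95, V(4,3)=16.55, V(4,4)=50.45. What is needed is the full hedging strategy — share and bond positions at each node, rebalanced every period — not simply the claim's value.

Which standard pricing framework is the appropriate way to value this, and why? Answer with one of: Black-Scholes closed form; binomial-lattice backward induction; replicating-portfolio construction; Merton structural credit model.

framework: replicating-portfolio construction

Key observation: the mandate to exhibit the hedge at every date and state singles out the replicating-portfolio construction on the 4-period tree with factors 1.15 and 0.79 from 84.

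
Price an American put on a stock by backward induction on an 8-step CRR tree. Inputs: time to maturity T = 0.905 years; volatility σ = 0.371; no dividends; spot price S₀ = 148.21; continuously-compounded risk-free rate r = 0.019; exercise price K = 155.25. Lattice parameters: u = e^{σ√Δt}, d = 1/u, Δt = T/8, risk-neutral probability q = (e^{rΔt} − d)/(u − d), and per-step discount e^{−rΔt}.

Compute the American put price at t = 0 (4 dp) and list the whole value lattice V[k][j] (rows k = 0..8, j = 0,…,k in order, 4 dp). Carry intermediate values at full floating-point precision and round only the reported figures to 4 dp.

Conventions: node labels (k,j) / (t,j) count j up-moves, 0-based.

price = 23.8549
tree:
23.8549
32.2545 14.7692
42.2917 21.4144 7.5628
53.5577 30.1519 11.9478 2.7976
65.2778 40.9716 18.4458 4.8896 0.5204
75.8325 53.3203 27.6406 8.4653 0.9981 0.0000
85.1491 65.2778 39.7737 14.4858 1.9141 0.0000 0.0000
93.3727 75.8325 53.3203 24.4267 3.6709 0.0000 0.0000 0.0000
100.6316 85.1491 65.2778 39.7737 7.0400 0.0000 0.0000 0.0000 0.0000

Δt=0.11313  u=1.13290  d=0.88269  q=0.47744  discount=0.99785
step 8 (expiry): payoffs max(K−S,0) = 100.6316 85.1491 65.2778 39.7737 7.0400 0.0000 0.0000 0.0000 0.0000
k=7: (k=7,j=0): S=61.8773, K−S=93.3727, hold=93.0394 ⇒ V=93.3727 exercise | (k=7,j=1): S=79.4175, K−S=75.8325, hold=75.4992 ⇒ V=75.8325 exercise | (k=7,j=2): S=101.9297, K−S=53.3203, hold=52.9870 ⇒ V=53.3203 exercise | (k=7,j=3): S=130.8233, K−S=24.4267, hold=24.0933 ⇒ V=24.4267 exercise | (k=7,j=4): S=167.9074, K−S=0.0000, hold=3.6709 ⇒ V=3.6709 continue | (k=7,j=5): S=215.5035, K−S=0.0000, hold=0.0000 ⇒ V=0.0000 continue | (k=7,j=6): S=276.5916, K−S=0.0000, hold=0.0000 ⇒ V=0.0000 continue | (k=7,j=7): S=354.9961, K−S=0.0000, hold=0.0000 ⇒ V=0.0000 continue
k=6: (k=6,j=0): S=70.1009, K−S=85.1491, hold=84.8157 ⇒ V=85.1491 exercise | (k=6,j=1): S=89.9722, K−S=65.2778, hold=64.9445 ⇒ V=65.2778 exercise | (k=6,j=2): S=115.4763, K−S=39.7737, hold=39.4404 ⇒ V=39.7737 exercise | (k=6,j=3): S=148.2100, K−S=7.0400, hold=14.4858 ⇒ V=14.4858 continue | (k=6,j=4): S=190.2226, K−S=0.0000, hold=1.9141 ⇒ V=1.9141 continue | (k=6,j=5): S=244.1443, K−S=0.0000, hold=0.0000 ⇒ V=0.0000 continue | (k=6,j=6): S=313.3511, K−S=0.0000, hold=0.0000 ⇒ V=0.0000 continue
k=5: (k=5,j=0): S=79.4175, K−S=75.8325, hold=75.4992 ⇒ V=75.8325 exercise | (k=5,j=1): S=101.9297, K−S=53.3203, hold=52.9870 ⇒ V=53.3203 exercise | (k=5,j=2): S=130.8233, K−S=24.4267, hold=27.6406 ⇒ V=27.6406 continue | (k=5,j=3): S=167.9074, K−S=0.0000, hold=8.4653 ⇒ V=8.4653 continue | (k=5,j=4): S=215.5035, K−S=0.0000, hold=0.9981 ⇒ V=0.9981 continue | (k=5,j=5): S=276.5916, K−S=0.0000, hold=0.0000 ⇒ V=0.0000 continue
k=4: (k=4,j=0): S=89.9722, K−S=65.2778, hold=64.9445 ⇒ V=65.2778 exercise | (k=4,j=1): S=115.4763, K−S=39.7737, hold=40.9716 ⇒ V=40.9716 continue | (k=4,j=2): S=148.2100, K−S=7.0400, hold=18.4458 ⇒ V=18.4458 continue | (k=4,j=3): S=190.2226, K−S=0.0000, hold=4.8896 ⇒ V=4.8896 continue | (k=4,j=4): S=244.1443, K−S=0.0000, hold=0.5204 ⇒ V=0.5204 continue
k=3: (k=3,j=0): S=101.9297, K−S=53.3203, hold=53.5577 ⇒ V=53.5577 continue | (k=3,j=1): S=130.8233, K−S=24.4267, hold=30.1519 ⇒ V=30.1519 continue | (k=3,j=2): S=167.9074, K−S=0.0000, hold=11.9478 ⇒ V=11.9478 continue | (k=3,j=3): S=215.5035, K−S=0.0000, hold=2.7976 ⇒ V=2.7976 continue
k=2: (k=2,j=0): S=115.4763, K−S=39.7737, hold=42.2917 ⇒ V=42.2917 continue | (k=2,j=1): S=148.2100, K−S=7.0400, hold=21.4144 ⇒ V=21.4144 continue | (k=2,j=2): S=190.2226, K−S=0.0000, hold=7.5628 ⇒ V=7.5628 continue
k=1: (k=1,j=0): S=130.8233, K−S=24.4267, hold=32.2545 ⇒ V=32.2545 continue | (k=1,j=1): S=167.9074, K−S=0.0000, hold=14.7692 ⇒ V=14.7692 continue
k=0: (k=0,j=0): S=148.2100, K−S=7.0400, hold=23.8549 ⇒ V=23.8549 continue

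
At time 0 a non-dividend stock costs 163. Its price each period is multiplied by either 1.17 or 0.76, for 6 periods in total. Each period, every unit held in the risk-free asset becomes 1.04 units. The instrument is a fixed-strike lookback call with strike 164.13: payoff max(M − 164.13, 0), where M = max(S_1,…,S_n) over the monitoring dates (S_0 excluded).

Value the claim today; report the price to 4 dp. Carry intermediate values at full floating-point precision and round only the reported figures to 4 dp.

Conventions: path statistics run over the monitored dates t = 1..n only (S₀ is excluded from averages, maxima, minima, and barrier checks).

With p* = (R−d)/(u−d) = 0.6829, sum probability × payoff across the paths and divide by R^6.
Enumerate all 2^6 = 64 price paths (U = up ×1.17, D = down ×0.76); each path with k up-moves has probability p*^k·(1−p*)^(6−k).
DDDDDD: M=123.8800, payoff=0.0000, prob=0.001016
UDDDDD: M=190.7100, payoff=26.5800, prob=0.002189
DUDDDD: M=144.9396, payoff=0.0000, prob=0.002189
UUDDDD: M=223.1307, payoff=59.0007, prob=0.004714
DDUDDD: M=123.8800, payoff=0.0000, prob=0.002189
UDUDDD: M=190.7100, payoff=26.5800, prob=0.004714
DUUDDD: M=169.5793, payoff=5.4493, prob=0.004714
UUUDDD: M=261.0629, payoff=96.9329, prob=0.010153
DDDUDD: M=123.8800, payoff=0.0000, prob=0.002189
UDDUDD: M=190.7100, payoff=26.5800, prob=0.004714
DUDUDD: M=144.9396, payoff=0.0000, prob=0.004714
UUDUDD: M=223.1307, payoff=59.0007, prob=0.010153
DDUUDD: M=128.8803, payoff=0.0000, prob=0.004714
UDUUDD: M=198.4078, payoff=34.2778, prob=0.010153
DUUUDD: M=198.4078, payoff=34.2778, prob=0.010153
UUUUDD: M=305.4436, payoff=141.3136, prob=0.021868
DDDDUD: M=123.8800, payoff=0.0000, prob=0.002189
UDDDUD: M=190.7100, payoff=26.5800, prob=0.004714
DUDDUD: M=144.9396, payoff=0.0000, prob=0.004714
UUDDUD: M=223.1307, payoff=59.0007, prob=0.010153
DDUDUD: M=123.8800, payoff=0.0000, prob=0.004714
UDUDUD: M=190.7100, payoff=26.5800, prob=0.010153
DUUDUD: M=169.5793, payoff=5.4493, prob=0.010153
UUUDUD: M=261.0629, payoff=96.9329, prob=0.021868
DDDUUD: M=123.8800, payoff=0.0000, prob=0.004714
UDDUUD: M=190.7100, payoff=26.5800, prob=0.010153
DUDUUD: M=150.7899, payoff=0.0000, prob=0.010153
UUDUUD: M=232.1371, payoff=68.0071, prob=0.021868
DDUUUD: M=150.7899, payoff=0.0000, prob=0.010153
UDUUUD: M=232.1371, payoff=68.0071, prob=0.021868
DUUUUD: M=232.1371, payoff=68.0071, prob=0.021868
UUUUUD: M=357.3690, payoff=193.2390, prob=0.047101
DDDDDU: M=123.8800, payoff=0.0000, prob=0.002189
UDDDDU: M=190.7100, payoff=26.5800, prob=0.004714
DUDDDU: M=144.9396, payoff=0.0000, prob=0.004714
UUDDDU: M=223.1307, payoff=59.0007, prob=0.010153
DDUDDU: M=123.8800, payoff=0.0000, prob=0.004714
UDUDDU: M=190.7100, payoff=26.5800, prob=0.010153
DUUDDU: M=169.5793, payoff=5.4493, prob=0.010153
UUUDDU: M=261.0629, payoff=96.9329, prob=0.021868
DDDUDU: M=123.8800, payoff=0.0000, prob=0.004714
UDDUDU: M=190.7100, payoff=26.5800, prob=0.010153
DUDUDU: M=144.9396, payoff=0.0000, prob=0.010153
UUDUDU: M=223.1307, payoff=59.0007, prob=0.021868
DDUUDU: M=128.8803, payoff=0.0000, prob=0.010153
UDUUDU: M=198.4078, payoff=34.2778, prob=0.021868
DUUUDU: M=198.4078, payoff=34.2778, prob=0.021868
UUUUDU: M=305.4436, payoff=141.3136, prob=0.047101
DDDDUU: M=123.8800, payoff=0.0000, prob=0.004714
UDDDUU: M=190.7100, payoff=26.5800, prob=0.010153
DUDDUU: M=144.9396, payoff=0.0000, prob=0.010153
UUDDUU: M=223.1307, payoff=59.0007, prob=0.021868
DDUDUU: M=123.8800, payoff=0.0000, prob=0.010153
UDUDUU: M=190.7100, payoff=26.5800, prob=0.021868
DUUDUU: M=176.4242, payoff=12.2942, prob=0.021868
UUUDUU: M=271.6005, payoff=107.4705, prob=0.047101
DDDUUU: M=123.8800, payoff=0.0000, prob=0.010153
UDDUUU: M=190.7100, payoff=26.5800, prob=0.021868
DUDUUU: M=176.4242, payoff=12.2942, prob=0.021868
UUDUUU: M=271.6005, payoff=107.4705, prob=0.047101
DDUUUU: M=176.4242, payoff=12.2942, prob=0.021868
UDUUUU: M=271.6005, payoff=107.4705, prob=0.047101
DUUUUU: M=271.6005, payoff=107.4705, prob=0.047101
UUUUUU: M=418.1218, payoff=253.9918, prob=0.101448
Price = Σ prob·payoff / R^6 = 85.413447 / 1.265319 = 67.5035

price = 67.5035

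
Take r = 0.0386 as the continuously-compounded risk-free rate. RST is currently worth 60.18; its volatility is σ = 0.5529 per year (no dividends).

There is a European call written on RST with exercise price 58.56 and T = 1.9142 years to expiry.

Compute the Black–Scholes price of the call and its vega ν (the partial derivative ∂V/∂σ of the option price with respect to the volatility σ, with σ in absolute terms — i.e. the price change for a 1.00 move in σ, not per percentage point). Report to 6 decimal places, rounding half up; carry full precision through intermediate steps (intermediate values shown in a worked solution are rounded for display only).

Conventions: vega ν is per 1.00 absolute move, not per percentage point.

σ√T = 0.5529·√1.9142 = 0.764963
d₁ = (ln(S/K) + (r+σ²/2)T) / (σ√T) = (ln(60.18/58.56) + (0.0386+0.5529²/2)·1.9142) / 0.764963 = (0.027288 + 0.366472) / 0.764963 = 0.514744
d₂ = d₁ − σ√T = 0.514744 − 0.764963 = -0.250218
e^{−rT} = 0.928776
N(d₁) = 0.696634,  N(d₂) = 0.401209
Call price V = S·N(d₁) − K·e^{−rT}·N(d₂) = 41.923445 − 21.821412 = 20.102034
φ(d₁) = (1/√(2π))·e^{−d₁²/2} = 0.349441
ν = S·φ(d₁)·√T = 29.095122

price = 20.102034
ν = 29.095122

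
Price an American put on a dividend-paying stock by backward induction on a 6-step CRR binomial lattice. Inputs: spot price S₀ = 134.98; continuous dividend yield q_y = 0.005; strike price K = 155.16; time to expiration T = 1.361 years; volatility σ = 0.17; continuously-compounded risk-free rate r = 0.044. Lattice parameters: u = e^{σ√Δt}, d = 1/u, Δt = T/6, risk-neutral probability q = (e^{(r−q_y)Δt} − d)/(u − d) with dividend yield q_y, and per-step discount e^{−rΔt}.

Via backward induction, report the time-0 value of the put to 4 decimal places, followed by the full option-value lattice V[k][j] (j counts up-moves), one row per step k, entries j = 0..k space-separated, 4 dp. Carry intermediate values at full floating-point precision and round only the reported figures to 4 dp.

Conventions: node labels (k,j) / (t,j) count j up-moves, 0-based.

Δt=0.22683  u=1.08433  d=0.92223  q=0.53458  discount=0.99007
step 6 (expiry): payoffs max(K−S,0) = 72.1193 57.5224 40.3596 20.1800 0.0000 0.0000 0.0000
k=5: (k=5,j=0): S=90.0439, K−S=65.1161, hold=63.6773 ⇒ V=65.1161 exercise | (k=5,j=1): S=105.8718, K−S=49.2882, hold=47.8673 ⇒ V=49.2882 exercise | (k=5,j=2): S=124.4819, K−S=30.6781, hold=29.2783 ⇒ V=30.6781 exercise | (k=5,j=3): S=146.3634, K−S=8.7966, hold=9.2988 ⇒ V=9.2988 continue | (k=5,j=4): S=172.0912, K−S=0.0000, hold=0.0000 ⇒ V=0.0000 continue | (k=5,j=5): S=202.3414, K−S=0.0000, hold=0.0000 ⇒ V=0.0000 continue
k=4: (k=4,j=0): S=97.6376, K−S=57.5224, hold=56.0922 ⇒ V=57.5224 exercise | (k=4,j=1): S=114.8004, K−S=40.3596, hold=38.9489 ⇒ V=40.3596 exercise | (k=4,j=2): S=134.9800, K−S=20.1800, hold=19.0579 ⇒ V=20.1800 exercise | (k=4,j=3): S=158.7068, K−S=0.0000, hold=4.2849 ⇒ V=4.2849 continue | (k=4,j=4): S=186.6043, K−S=0.0000, hold=0.0000 ⇒ V=0.0000 continue
k=3: (k=3,j=0): S=105.8718, K−S=49.2882, hold=47.8673 ⇒ V=49.2882 exercise | (k=3,j=1): S=124.4819, K−S=30.6781, hold=29.2783 ⇒ V=30.6781 exercise | (k=3,j=2): S=146.3634, K−S=8.7966, hold=11.5667 ⇒ V=11.5667 continue | (k=3,j=3): S=172.0912, K−S=0.0000, hold=1.9744 ⇒ V=1.9744 continue
k=2: (k=2,j=0): S=114.8004, K−S=40.3596, hold=38.9489 ⇒ V=40.3596 exercise | (k=2,j=1): S=134.9800, K−S=20.1800, hold=20.2582 ⇒ V=20.2582 continue | (k=2,j=2): S=158.7068, K−S=0.0000, hold=6.3749 ⇒ V=6.3749 continue
k=1: (k=1,j=0): S=124.4819, K−S=30.6781, hold=29.3197 ⇒ V=30.6781 exercise | (k=1,j=1): S=146.3634, K−S=8.7966, hold=12.7090 ⇒ V=12.7090 continue
k=0: (k=0,j=0): S=134.9800, K−S=20.1800, hold=20.8628 ⇒ V=20.8628 continue

price = 20.8628
tree:
20.8628
30.6781 12.7090
40.3596 20.2582 6.3749
49.2882 30.6781 11.5667 1.9744
57.5224 40.3596 20.1800 4.2849 0.0000
65.1161 49.2882 30.6781 9.2988 0.0000 0.0000
72.1193 57.5224 40.3596 20.1800 0.0000 0.0000 0.0000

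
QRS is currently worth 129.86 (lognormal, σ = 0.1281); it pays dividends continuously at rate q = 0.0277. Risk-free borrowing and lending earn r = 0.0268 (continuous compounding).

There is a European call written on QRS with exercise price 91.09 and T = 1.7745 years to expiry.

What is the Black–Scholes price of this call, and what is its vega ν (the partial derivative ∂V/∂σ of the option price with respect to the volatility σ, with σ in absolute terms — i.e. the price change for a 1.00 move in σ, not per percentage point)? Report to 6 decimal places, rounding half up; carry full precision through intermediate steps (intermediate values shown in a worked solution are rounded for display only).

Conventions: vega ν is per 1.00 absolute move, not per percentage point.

σ√T = 0.1281·√1.7745 = 0.170642
d₁ = (ln(S/K) + (r−q+σ²/2)T) / (σ√T) = (ln(129.86/91.09) + (0.0268−0.0277+0.1281²/2)·1.7745) / 0.170642 = (0.354609 + 0.012962) / 0.170642 = 2.154043
d₂ = d₁ − σ√T = 2.154043 − 0.170642 = 1.983401
e^{−rT} = 0.953557
e^{−qT} = 0.952035
N(d₁) = 0.984382,  N(d₂) = 0.976339
Call price V = S·e^{−qT}·N(d₁) − K·e^{−rT}·N(d₂) = 121.700324 − 84.804251 = 36.896073
φ(d₁) = (1/√(2π))·e^{−d₁²/2} = 0.039207
ν = S·e^{−qT}·φ(d₁)·√T = 6.457050

price = 36.896073
ν = 6.457050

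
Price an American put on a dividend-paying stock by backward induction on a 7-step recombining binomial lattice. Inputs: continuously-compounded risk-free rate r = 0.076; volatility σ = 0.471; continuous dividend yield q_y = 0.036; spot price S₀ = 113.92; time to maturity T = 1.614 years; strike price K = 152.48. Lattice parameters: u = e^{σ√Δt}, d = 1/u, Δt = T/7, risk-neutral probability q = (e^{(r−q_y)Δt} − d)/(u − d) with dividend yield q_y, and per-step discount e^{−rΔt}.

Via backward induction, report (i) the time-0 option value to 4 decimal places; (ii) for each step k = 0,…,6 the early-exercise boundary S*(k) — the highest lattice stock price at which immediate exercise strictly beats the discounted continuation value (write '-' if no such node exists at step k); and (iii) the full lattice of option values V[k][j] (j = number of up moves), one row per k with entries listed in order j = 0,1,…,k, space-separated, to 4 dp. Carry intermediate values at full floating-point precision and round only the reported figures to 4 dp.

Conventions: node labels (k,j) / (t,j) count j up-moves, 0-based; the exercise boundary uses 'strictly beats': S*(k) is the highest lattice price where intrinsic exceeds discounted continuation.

Δt=0.23057  u=1.25378  d=0.79759  q=0.46401  discount=0.98263
step 7 (expiry): payoffs max(K−S,0) = 129.0891 115.7102 94.6791 61.6189 9.6492 0.0000 0.0000 0.0000
step 6: (k=6,j=0): S=29.3271, K−S=123.1529, hold=120.7466 ⇒ V=123.1529 exercise | (k=6,j=1): S=46.1013, K−S=106.3787, hold=104.1111 ⇒ V=106.3787 exercise | (k=6,j=2): S=72.4697, K−S=80.0103, hold=77.9607 ⇒ V=80.0103 exercise | (k=6,j=3): S=113.9200, K−S=38.5600, hold=36.8530 ⇒ V=38.5600 exercise | (k=6,j=4): S=179.0786, K−S=0.0000, hold=5.0821 ⇒ V=5.0821 continue | (k=6,j=5): S=281.5057, K−S=0.0000, hold=0.0000 ⇒ V=0.0000 continue | (k=6,j=6): S=442.5179, K−S=0.0000, hold=0.0000 ⇒ V=0.0000 continue  boundary S*=113.9200
step 5: (k=5,j=0): S=36.7698, K−S=115.7102, hold=113.3655 ⇒ V=115.7102 exercise | (k=5,j=1): S=57.8009, K−S=94.6791, hold=92.5082 ⇒ V=94.6791 exercise | (k=5,j=2): S=90.8611, K−S=61.6189, hold=59.7212 ⇒ V=61.6189 exercise | (k=5,j=3): S=142.8308, K−S=9.6492, hold=22.6259 ⇒ V=22.6259 continue | (k=5,j=4): S=224.5254, K−S=0.0000, hold=2.6766 ⇒ V=2.6766 continue | (k=5,j=5): S=352.9466, K−S=0.0000, hold=0.0000 ⇒ V=0.0000 continue  boundary S*=90.8611
step 4: (k=4,j=0): S=46.1013, K−S=106.3787, hold=104.1111 ⇒ V=106.3787 exercise | (k=4,j=1): S=72.4697, K−S=80.0103, hold=77.9607 ⇒ V=80.0103 exercise | (k=4,j=2): S=113.9200, K−S=38.5600, hold=42.7697 ⇒ V=42.7697 continue | (k=4,j=3): S=179.0786, K−S=0.0000, hold=13.1370 ⇒ V=13.1370 continue | (k=4,j=4): S=281.5057, K−S=0.0000, hold=1.4097 ⇒ V=1.4097 continue  boundary S*=72.4697
step 3: (k=3,j=0): S=57.8009, K−S=94.6791, hold=92.5082 ⇒ V=94.6791 exercise | (k=3,j=1): S=90.8611, K−S=61.6189, hold=61.6407 ⇒ V=61.6407 continue | (k=3,j=2): S=142.8308, K−S=9.6492, hold=28.5158 ⇒ V=28.5158 continue | (k=3,j=3): S=224.5254, K−S=0.0000, hold=7.5618 ⇒ V=7.5618 continue  boundary S*=57.8009
step 2: (k=2,j=0): S=72.4697, K−S=80.0103, hold=77.9706 ⇒ V=80.0103 exercise | (k=2,j=1): S=113.9200, K−S=38.5600, hold=45.4667 ⇒ V=45.4667 continue | (k=2,j=2): S=179.0786, K−S=0.0000, hold=18.4665 ⇒ V=18.4665 continue  boundary S*=72.4697
step 1: (k=1,j=0): S=90.8611, K−S=61.6189, hold=62.8703 ⇒ V=62.8703 continue | (k=1,j=1): S=142.8308, K−S=9.6492, hold=32.3662 ⇒ V=32.3662 continue  boundary S*=-
step 0: (k=0,j=0): S=113.9200, K−S=38.5600, hold=47.8699 ⇒ V=47.8699 continue  boundary S*=-

price = 47.8699
boundary = - - 72.4697 57.8009 72.4697 90.8611 113.9200
tree:
47.8699
62.8703 32.3662
80.0103 45.4667 18.4665
94.6791 61.6407 28.5158 7.5618
106.3787 80.0103 42.7697 13.1370 1.4097
115.7102 94.6791 61.6189 22.6259 2.6766 0.0000
123.1529 106.3787 80.0103 38.5600 5.0821 0.0000 0.0000
129.0891 115.7102 94.6791 61.6189 9.6492 0.0000 0.0000 0.0000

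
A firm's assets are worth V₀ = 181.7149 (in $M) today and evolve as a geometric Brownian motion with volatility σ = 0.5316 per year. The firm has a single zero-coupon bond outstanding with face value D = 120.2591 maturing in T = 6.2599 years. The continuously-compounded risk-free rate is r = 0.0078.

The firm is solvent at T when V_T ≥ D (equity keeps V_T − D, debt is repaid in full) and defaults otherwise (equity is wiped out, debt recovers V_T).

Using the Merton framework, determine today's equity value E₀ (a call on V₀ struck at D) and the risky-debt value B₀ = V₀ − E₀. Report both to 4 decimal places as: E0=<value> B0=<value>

E0=110.4358 B0=71.2791

Equity is a call on the firm's assets struck at D = 120.2591:
d₁ = [ln(V₀/D) + (r + σ²/2)T] / (σ√T)
   = [ln(181.7149/120.2591) + (0.0078 + 0.5·0.5316²)·6.2599] / (0.5316·√6.2599)
   = [0.412790 + 0.933347] / 1.330052 = 1.012093
d₂ = d₁ − σ√T = 1.012093 − 1.330052 = -0.317959
N(d₁) = 0.844253,  N(d₂) = 0.375258,  e^(−rT) = 0.952346
E₀ = V₀·N(d₁) − D·e^(−rT)·N(d₂)
   = 181.7149·0.844253 − 120.2591·0.952346·0.375258 = 110.435756
B₀ = V₀ − E₀ = 181.7149 − 110.435756 = 71.279144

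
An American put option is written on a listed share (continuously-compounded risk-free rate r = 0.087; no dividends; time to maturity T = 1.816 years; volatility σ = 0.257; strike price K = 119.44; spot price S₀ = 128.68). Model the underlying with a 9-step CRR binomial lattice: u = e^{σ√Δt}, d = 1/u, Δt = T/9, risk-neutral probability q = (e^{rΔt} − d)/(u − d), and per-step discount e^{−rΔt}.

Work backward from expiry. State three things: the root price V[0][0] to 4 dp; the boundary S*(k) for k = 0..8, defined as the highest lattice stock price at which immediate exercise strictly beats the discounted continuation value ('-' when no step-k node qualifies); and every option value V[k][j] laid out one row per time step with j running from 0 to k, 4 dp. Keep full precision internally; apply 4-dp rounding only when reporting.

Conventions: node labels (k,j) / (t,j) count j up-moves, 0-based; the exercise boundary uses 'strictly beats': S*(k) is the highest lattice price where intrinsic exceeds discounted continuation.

Δt=0.20178  u=1.12237  d=0.89097  q=0.54770  discount=0.98260
step 9 (expiry): payoffs max(K−S,0) = 73.9116 62.0871 47.1916 28.4274 4.7899 0.0000 0.0000 0.0000 0.0000 0.0000
step 8: (k=8,j=0): S=51.0998, K−S=68.3402, hold=66.2618 ⇒ V=68.3402 exercise | (k=8,j=1): S=64.3713, K−S=55.0687, hold=52.9903 ⇒ V=55.0687 exercise | (k=8,j=2): S=81.0896, K−S=38.3504, hold=36.2720 ⇒ V=38.3504 exercise | (k=8,j=3): S=102.1499, K−S=17.2901, hold=15.2116 ⇒ V=17.2901 exercise | (k=8,j=4): S=128.6800, K−S=0.0000, hold=2.1287 ⇒ V=2.1287 continue | (k=8,j=5): S=162.1004, K−S=0.0000, hold=0.0000 ⇒ V=0.0000 continue | (k=8,j=6): S=204.2006, K−S=0.0000, hold=0.0000 ⇒ V=0.0000 continue | (k=8,j=7): S=257.2350, K−S=0.0000, hold=0.0000 ⇒ V=0.0000 continue | (k=8,j=8): S=324.0434, K−S=0.0000, hold=0.0000 ⇒ V=0.0000 continue  boundary S*=102.1499
step 7: (k=7,j=0): S=57.3529, K−S=62.0871, hold=60.0087 ⇒ V=62.0871 exercise | (k=7,j=1): S=72.2484, K−S=47.1916, hold=45.1131 ⇒ V=47.1916 exercise | (k=7,j=2): S=91.0126, K−S=28.4274, hold=26.3490 ⇒ V=28.4274 exercise | (k=7,j=3): S=114.6501, K−S=4.7899, hold=8.8298 ⇒ V=8.8298 continue | (k=7,j=4): S=144.4267, K−S=0.0000, hold=0.9461 ⇒ V=0.9461 continue | (k=7,j=5): S=181.9368, K−S=0.0000, hold=0.0000 ⇒ V=0.0000 continue | (k=7,j=6): S=229.1889, K−S=0.0000, hold=0.0000 ⇒ V=0.0000 continue | (k=7,j=7): S=288.7132, K−S=0.0000, hold=0.0000 ⇒ V=0.0000 continue  boundary S*=91.0126
step 6: (k=6,j=0): S=64.3713, K−S=55.0687, hold=52.9903 ⇒ V=55.0687 exercise | (k=6,j=1): S=81.0896, K−S=38.3504, hold=36.2720 ⇒ V=38.3504 exercise | (k=6,j=2): S=102.1499, K−S=17.2901, hold=17.3858 ⇒ V=17.3858 continue | (k=6,j=3): S=128.6800, K−S=0.0000, hold=4.4333 ⇒ V=4.4333 continue | (k=6,j=4): S=162.1004, K−S=0.0000, hold=0.4205 ⇒ V=0.4205 continue | (k=6,j=5): S=204.2006, K−S=0.0000, hold=0.0000 ⇒ V=0.0000 continue | (k=6,j=6): S=257.2350, K−S=0.0000, hold=0.0000 ⇒ V=0.0000 continue  boundary S*=81.0896
step 5: (k=5,j=0): S=72.2484, K−S=47.1916, hold=45.1131 ⇒ V=47.1916 exercise | (k=5,j=1): S=91.0126, K−S=28.4274, hold=26.4005 ⇒ V=28.4274 exercise | (k=5,j=2): S=114.6501, K−S=4.7899, hold=10.1126 ⇒ V=10.1126 continue | (k=5,j=3): S=144.4267, K−S=0.0000, hold=2.1966 ⇒ V=2.1966 continue | (k=5,j=4): S=181.9368, K−S=0.0000, hold=0.1869 ⇒ V=0.1869 continue | (k=5,j=5): S=229.1889, K−S=0.0000, hold=0.0000 ⇒ V=0.0000 continue  boundary S*=91.0126
step 4: (k=4,j=0): S=81.0896, K−S=38.3504, hold=36.2720 ⇒ V=38.3504 exercise | (k=4,j=1): S=102.1499, K−S=17.2901, hold=18.0762 ⇒ V=18.0762 continue | (k=4,j=2): S=128.6800, K−S=0.0000, hold=5.6764 ⇒ V=5.6764 continue | (k=4,j=3): S=162.1004, K−S=0.0000, hold=1.0768 ⇒ V=1.0768 continue | (k=4,j=4): S=204.2006, K−S=0.0000, hold=0.0830 ⇒ V=0.0830 continue  boundary S*=81.0896
step 3: (k=3,j=0): S=91.0126, K−S=28.4274, hold=26.7720 ⇒ V=28.4274 exercise | (k=3,j=1): S=114.6501, K−S=4.7899, hold=11.0884 ⇒ V=11.0884 continue | (k=3,j=2): S=144.4267, K−S=0.0000, hold=3.1022 ⇒ V=3.1022 continue | (k=3,j=3): S=181.9368, K−S=0.0000, hold=0.5232 ⇒ V=0.5232 continue  boundary S*=91.0126
step 2: (k=2,j=0): S=102.1499, K−S=17.2901, hold=18.6014 ⇒ V=18.6014 continue | (k=2,j=1): S=128.6800, K−S=0.0000, hold=6.5975 ⇒ V=6.5975 continue | (k=2,j=2): S=162.1004, K−S=0.0000, hold=1.6603 ⇒ V=1.6603 continue  boundary S*=-
step 1: (k=1,j=0): S=114.6501, K−S=4.7899, hold=11.8175 ⇒ V=11.8175 continue | (k=1,j=1): S=144.4267, K−S=0.0000, hold=3.8256 ⇒ V=3.8256 continue  boundary S*=-
step 0: (k=0,j=0): S=128.6800, K−S=0.0000, hold=7.3109 ⇒ V=7.3109 continue  boundary S*=-

price = 7.3109
boundary = - - - 91.0126 81.0896 91.0126 81.0896 91.0126 102.1499
tree:
7.3109
11.8175 3.8256
18.6014 6.5975 1.6603
28.4274 11.0884 3.1022 0.5232
38.3504 18.0762 5.6764 1.0768 0.0830
47.1916 28.4274 10.1126 2.1966 0.1869 0.0000
55.0687 38.3504 17.3858 4.4333 0.4205 0.0000 0.0000
62.0871 47.1916 28.4274 8.8298 0.9461 0.0000 0.0000 0.0000
68.3402 55.0687 38.3504 17.2901 2.1287 0.0000 0.0000 0.0000 0.0000
73.9116 62.0871 47.1916 28.4274 4.7899 0.0000 0.0000 0.0000 0.0000 0.0000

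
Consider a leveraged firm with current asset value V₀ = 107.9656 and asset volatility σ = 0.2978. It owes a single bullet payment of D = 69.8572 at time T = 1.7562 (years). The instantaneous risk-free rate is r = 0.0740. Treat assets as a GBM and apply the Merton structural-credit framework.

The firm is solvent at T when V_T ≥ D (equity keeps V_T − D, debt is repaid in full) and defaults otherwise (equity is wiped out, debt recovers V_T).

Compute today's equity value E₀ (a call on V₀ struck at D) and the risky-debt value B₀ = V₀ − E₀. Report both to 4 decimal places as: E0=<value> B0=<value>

Work the structural quantities from V₀ = 107.9656 against face 69.8572:
d₁ = [ln(V₀/D) + (r + σ²/2)T] / (σ√T)
   = [ln(107.9656/69.8572) + (0.0740 + 0.5·0.2978²)·1.7562] / (0.2978·√1.7562)
   = [0.435359 + 0.207833] / 0.394650 = 1.629781
d₂ = d₁ − σ√T = 1.629781 − 0.394650 = 1.235131
N(d₁) = 0.948426,  N(d₂) = 0.891609,  e^(−rT) = 0.878132
E₀ = V₀·N(d₁) − D·e^(−rT)·N(d₂)
   = 107.9656·0.948426 − 69.8572·0.878132·0.891609 = 47.702684
B₀ = V₀ − E₀ = 107.9656 − 47.702684 = 60.262916

E0=47.7027 B0=60.2629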